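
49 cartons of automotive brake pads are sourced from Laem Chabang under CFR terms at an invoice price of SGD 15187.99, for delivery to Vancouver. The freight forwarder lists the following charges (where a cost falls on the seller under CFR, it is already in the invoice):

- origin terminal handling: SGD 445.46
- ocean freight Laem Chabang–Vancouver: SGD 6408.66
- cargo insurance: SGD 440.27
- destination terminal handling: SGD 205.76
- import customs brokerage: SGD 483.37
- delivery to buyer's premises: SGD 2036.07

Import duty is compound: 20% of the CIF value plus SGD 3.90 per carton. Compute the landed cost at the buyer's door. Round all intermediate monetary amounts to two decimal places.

Total landed cost: SGD 21670.21

CFR: the seller pays costs through ocean freight to the destination port, but not insurance.
Already in the invoice (seller's account under CFR): origin terminal, freight — exclude.
CIF value = CFR price + insurance = 15187.99 + 440.27 = 15628.26
Ad valorem component: 15628.26 × 20% = 3125.65
Specific component: 49 × 3.90 = 191.10
Import duty = 3125.65 + 191.10 = 3316.75
Buyer bears: insurance 440.27 + destination terminal 205.76 + brokerage 483.37 + delivery 2036.07 + duty 3316.75 = 6482.22
Landed cost = invoice 15187.99 + 6482.22 = 21670.21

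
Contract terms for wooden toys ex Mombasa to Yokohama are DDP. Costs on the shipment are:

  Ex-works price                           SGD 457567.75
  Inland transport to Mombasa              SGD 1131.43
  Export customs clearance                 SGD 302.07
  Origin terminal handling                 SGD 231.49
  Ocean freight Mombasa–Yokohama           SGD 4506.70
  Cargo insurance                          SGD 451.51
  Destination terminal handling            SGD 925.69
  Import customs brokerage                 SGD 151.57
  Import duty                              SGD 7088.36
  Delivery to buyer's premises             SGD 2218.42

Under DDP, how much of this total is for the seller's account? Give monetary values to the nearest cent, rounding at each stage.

DDP: the seller bears all costs including import duty.
Seller's account: goods 457567.75 + inland to port 1131.43 + export clearance 302.07 + origin terminal 231.49 + freight 4506.70 + insurance 451.51 + destination terminal 925.69 + brokerage 151.57 + duty 7088.36 + delivery 2218.42 = 474574.99
Buyer's account: 0.00

Seller's account: SGD 474574.99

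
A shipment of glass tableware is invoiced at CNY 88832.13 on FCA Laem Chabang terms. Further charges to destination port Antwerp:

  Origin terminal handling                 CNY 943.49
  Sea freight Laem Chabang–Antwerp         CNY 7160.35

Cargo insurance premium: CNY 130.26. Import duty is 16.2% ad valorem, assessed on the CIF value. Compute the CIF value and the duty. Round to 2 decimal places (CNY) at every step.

CIF value: CNY 97066.23; import duty: CNY 15724.73

CIF = FCA price + pre-shipment costs + freight + insurance
CIF = 88832.13 + 943.49 + 7160.35 + 130.26 = 97066.23
Import duty = 97066.23 × 16.2% = 15724.73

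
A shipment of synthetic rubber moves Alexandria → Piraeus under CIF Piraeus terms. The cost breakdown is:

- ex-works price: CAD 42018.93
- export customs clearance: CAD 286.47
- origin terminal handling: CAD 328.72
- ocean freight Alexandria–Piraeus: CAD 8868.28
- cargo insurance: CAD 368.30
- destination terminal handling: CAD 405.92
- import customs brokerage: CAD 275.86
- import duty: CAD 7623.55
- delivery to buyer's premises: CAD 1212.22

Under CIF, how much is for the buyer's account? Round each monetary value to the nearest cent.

CIF: the seller pays costs through ocean freight and marine insurance to the destination port.
Seller's account: goods 42018.93 + export clearance 286.47 + origin terminal 328.72 + freight 8868.28 + insurance 368.30 = 51870.70
Buyer's account: destination terminal 405.92 + brokerage 275.86 + duty 7623.55 + delivery 1212.22 = 9517.55

Buyer's account: CAD 9517.55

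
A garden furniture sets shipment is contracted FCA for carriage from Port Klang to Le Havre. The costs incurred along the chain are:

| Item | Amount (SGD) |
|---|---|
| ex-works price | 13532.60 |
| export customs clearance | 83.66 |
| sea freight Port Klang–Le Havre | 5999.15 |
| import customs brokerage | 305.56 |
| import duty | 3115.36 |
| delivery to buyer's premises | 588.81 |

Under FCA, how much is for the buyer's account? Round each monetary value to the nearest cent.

FCA: the seller delivers export-cleared goods to the carrier; the buyer bears costs from that point.
Seller's account: goods 13532.60 + export clearance 83.66 = 13616.26
Buyer's account: freight 5999.15 + brokerage 305.56 + duty 3115.36 + delivery 588.81 = 10008.88

Buyer's account: SGD 10008.88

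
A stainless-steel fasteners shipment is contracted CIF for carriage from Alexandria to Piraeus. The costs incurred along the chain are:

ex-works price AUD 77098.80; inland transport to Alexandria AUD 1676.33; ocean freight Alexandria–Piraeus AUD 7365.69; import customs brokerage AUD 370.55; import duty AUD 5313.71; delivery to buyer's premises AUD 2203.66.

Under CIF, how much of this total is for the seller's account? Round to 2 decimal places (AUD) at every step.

Seller's account: AUD 86140.82

CIF: the seller pays costs through ocean freight and marine insurance to the destination port.
Seller's account: goods 77098.80 + inland to port 1676.33 + freight 7365.69 = 86140.82
Buyer's account: brokerage 370.55 + duty 5313.71 + delivery 2203.66 = 7887.92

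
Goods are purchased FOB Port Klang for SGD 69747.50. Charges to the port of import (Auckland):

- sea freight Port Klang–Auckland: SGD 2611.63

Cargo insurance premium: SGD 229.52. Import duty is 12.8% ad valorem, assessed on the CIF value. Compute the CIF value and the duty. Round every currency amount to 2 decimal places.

CIF value: SGD 72588.65; import duty: SGD 9291.35

CIF = FOB price + freight + insurance
CIF = 69747.50 + 2611.63 + 229.52 = 72588.65
Import duty = 72588.65 × 12.8% = 9291.35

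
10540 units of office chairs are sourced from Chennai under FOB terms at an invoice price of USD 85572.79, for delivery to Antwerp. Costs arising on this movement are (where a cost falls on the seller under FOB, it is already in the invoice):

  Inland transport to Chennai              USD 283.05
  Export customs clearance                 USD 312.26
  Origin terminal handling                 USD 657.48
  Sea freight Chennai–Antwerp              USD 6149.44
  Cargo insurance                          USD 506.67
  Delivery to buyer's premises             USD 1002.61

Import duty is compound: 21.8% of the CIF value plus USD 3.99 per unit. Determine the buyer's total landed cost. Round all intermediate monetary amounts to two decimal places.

FOB: the seller bears costs until goods are on board at the origin port; the buyer bears freight, insurance and all costs thereafter.
Already in the invoice (seller's account under FOB): inland to port, export clearance, origin terminal — exclude.
CIF value = FOB price + freight + insurance = 85572.79 + 6149.44 + 506.67 = 92228.90
Ad valorem component: 92228.90 × 21.8% = 20105.90
Specific component: 10540 × 3.99 = 42054.60
Import duty = 20105.90 + 42054.60 = 62160.50
Buyer bears: freight 6149.44 + insurance 506.67 + delivery 1002.61 + duty 62160.50 = 69819.22
Landed cost = invoice 85572.79 + 69819.22 = 155392.01

Total landed cost: USD 155392.01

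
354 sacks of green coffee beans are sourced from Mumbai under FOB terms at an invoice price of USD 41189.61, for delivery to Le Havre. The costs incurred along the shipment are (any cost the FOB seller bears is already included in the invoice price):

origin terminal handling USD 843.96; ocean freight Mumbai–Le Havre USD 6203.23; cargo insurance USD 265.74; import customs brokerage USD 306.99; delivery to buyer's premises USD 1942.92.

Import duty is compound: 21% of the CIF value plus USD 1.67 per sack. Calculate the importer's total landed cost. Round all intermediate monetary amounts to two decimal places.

Total landed cost: USD 60507.97

FOB: the seller bears costs until goods are on board at the origin port; the buyer bears freight, insurance and all costs thereafter.
Already in the invoice (seller's account under FOB): origin terminal — exclude.
CIF value = FOB price + freight + insurance = 41189.61 + 6203.23 + 265.74 = 47658.58
Ad valorem component: 47658.58 × 21% = 10008.30
Specific component: 354 × 1.67 = 591.18
Import duty = 10008.30 + 591.18 = 10599.48
Buyer bears: freight 6203.23 + insurance 265.74 + brokerage 306.99 + delivery 1942.92 + duty 10599.48 = 19318.36
Landed cost = invoice 41189.61 + 19318.36 = 60507.97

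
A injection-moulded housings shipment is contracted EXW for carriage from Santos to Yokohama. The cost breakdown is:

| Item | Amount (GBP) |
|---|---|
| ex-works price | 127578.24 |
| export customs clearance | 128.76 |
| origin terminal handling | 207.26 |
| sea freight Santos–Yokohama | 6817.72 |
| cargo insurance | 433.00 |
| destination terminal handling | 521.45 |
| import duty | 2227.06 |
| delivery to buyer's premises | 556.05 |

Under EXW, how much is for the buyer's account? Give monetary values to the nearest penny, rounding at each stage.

EXW: the seller makes goods available at their premises; the buyer bears all onward costs.
Seller's account: goods 127578.24 = 127578.24
Buyer's account: export clearance 128.76 + origin terminal 207.26 + freight 6817.72 + insurance 433.00 + destination terminal 521.45 + duty 2227.06 + delivery 556.05 = 10891.30

Buyer's account: GBP 10891.30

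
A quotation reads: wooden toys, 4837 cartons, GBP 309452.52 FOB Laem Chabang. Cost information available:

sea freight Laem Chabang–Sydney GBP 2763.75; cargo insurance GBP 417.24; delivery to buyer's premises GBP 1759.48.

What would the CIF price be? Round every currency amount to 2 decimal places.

CIF price: GBP 312633.51

Not relevant to the conversion: delivery — on the buyer under both terms; not part of either seller's price.
From FOB to CIF, the seller additionally bears: freight, insurance.
CIF price = 309452.52 + 2763.75 + 417.24 = 312633.51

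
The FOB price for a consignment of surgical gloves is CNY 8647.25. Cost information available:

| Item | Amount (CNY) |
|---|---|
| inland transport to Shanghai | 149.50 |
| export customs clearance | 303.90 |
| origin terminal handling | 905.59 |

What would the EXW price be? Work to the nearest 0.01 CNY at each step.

EXW price: CNY 7288.26

From FOB to EXW, the seller no longer bears: inland to port, export clearance, origin terminal.
EXW price = 8647.25 − 149.50 − 303.90 − 905.59 = 7288.26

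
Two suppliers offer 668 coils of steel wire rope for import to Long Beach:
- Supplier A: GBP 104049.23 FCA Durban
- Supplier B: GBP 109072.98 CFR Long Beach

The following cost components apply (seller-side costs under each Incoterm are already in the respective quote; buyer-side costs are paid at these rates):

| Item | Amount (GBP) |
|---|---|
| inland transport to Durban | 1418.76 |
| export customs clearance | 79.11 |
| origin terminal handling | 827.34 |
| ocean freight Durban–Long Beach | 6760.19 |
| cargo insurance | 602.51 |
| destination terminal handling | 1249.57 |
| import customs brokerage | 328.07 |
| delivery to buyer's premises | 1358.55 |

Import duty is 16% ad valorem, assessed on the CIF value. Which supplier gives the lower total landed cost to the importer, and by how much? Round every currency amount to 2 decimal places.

Supplier A (FCA):
CIF value = FCA price + origin terminal + freight + insurance = 104049.23 + 827.34 + 6760.19 + 602.51 = 112239.27
Import duty = 112239.27 × 16% = 17958.28
Buyer bears (A): 827.34 + 6760.19 + 602.51 + 1249.57 + 328.07 + 1358.55 = 11126.23
Landed cost (A) = invoice 104049.23 + 11126.23 + duty 17958.28 = 133133.74
Supplier B (CFR):
CIF value = CFR price + insurance = 109072.98 + 602.51 = 109675.49
Import duty = 109675.49 × 16% = 17548.08
Buyer bears (B): 602.51 + 1249.57 + 328.07 + 1358.55 = 3538.70
Landed cost (B) = invoice 109072.98 + 3538.70 + duty 17548.08 = 130159.76
Difference = |133133.74 − 130159.76| = 2973.98

Supplier B is cheaper by GBP 2973.98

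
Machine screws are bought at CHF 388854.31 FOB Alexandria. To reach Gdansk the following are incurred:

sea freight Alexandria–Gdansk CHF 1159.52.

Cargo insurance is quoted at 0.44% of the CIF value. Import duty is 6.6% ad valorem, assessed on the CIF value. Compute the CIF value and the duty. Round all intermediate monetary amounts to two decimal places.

CIF value: CHF 391737.47; import duty: CHF 25854.67

Let C be the CIF value. C = FOB price + freight + 0.44% × C
C − 0.44% × C = 388854.31 + 1159.52
0.9956 × C = 390013.83
C = 390013.83 / 0.9956 = 391737.47
Insurance premium = 0.44% × 391737.47 = 1723.64
Import duty = 391737.47 × 6.6% = 25854.67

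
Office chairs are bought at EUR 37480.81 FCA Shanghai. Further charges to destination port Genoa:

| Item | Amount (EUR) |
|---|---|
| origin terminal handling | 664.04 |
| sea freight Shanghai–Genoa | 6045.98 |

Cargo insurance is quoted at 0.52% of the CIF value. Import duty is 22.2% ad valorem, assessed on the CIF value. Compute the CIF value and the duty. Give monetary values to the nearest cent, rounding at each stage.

Let C be the CIF value. C = FCA price + pre-shipment costs + freight + 0.52% × C
C − 0.52% × C = 37480.81 + 664.04 + 6045.98
0.9948 × C = 44190.83
C = 44190.83 / 0.9948 = 44421.82
Insurance premium = 0.52% × 44421.82 = 230.99
Import duty = 44421.82 × 22.2% = 9861.64

CIF value: EUR 44421.82; import duty: EUR 9861.64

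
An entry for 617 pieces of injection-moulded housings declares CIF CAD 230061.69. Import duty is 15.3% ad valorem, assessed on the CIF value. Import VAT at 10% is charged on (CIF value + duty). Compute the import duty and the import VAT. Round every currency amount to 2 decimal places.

Import duty = 230061.69 × 15.3% = 35199.44
VAT base = CIF + duty = 230061.69 + 35199.44 = 265261.13
Import VAT = 265261.13 × 10% = 26526.11

Import duty: CAD 35199.44; import VAT: CAD 26526.11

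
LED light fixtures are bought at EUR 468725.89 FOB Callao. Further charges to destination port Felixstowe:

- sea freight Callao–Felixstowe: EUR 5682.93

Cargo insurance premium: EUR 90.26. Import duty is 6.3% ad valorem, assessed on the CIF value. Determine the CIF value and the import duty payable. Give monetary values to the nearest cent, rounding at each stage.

CIF = FOB price + freight + insurance
CIF = 468725.89 + 5682.93 + 90.26 = 474499.08
Import duty = 474499.08 × 6.3% = 29893.44

CIF value: EUR 474499.08; import duty: EUR 29893.44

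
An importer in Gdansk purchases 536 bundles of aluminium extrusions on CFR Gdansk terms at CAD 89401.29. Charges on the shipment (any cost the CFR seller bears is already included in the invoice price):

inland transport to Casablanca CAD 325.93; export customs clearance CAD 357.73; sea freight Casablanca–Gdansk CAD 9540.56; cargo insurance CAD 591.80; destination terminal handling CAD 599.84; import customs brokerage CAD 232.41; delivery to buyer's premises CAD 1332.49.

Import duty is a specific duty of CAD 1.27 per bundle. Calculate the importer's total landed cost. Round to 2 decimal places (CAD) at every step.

Total landed cost: CAD 92838.55

CFR: the seller pays costs through ocean freight to the destination port, but not insurance.
Already in the invoice (seller's account under CFR): inland to port, export clearance, freight — exclude.
CIF value = CFR price + insurance = 89401.29 + 591.80 = 89993.09
Import duty = 536 × 1.27 = 680.72
Buyer bears: insurance 591.80 + destination terminal 599.84 + brokerage 232.41 + delivery 1332.49 + duty 680.72 = 3437.26
Landed cost = invoice 89401.29 + 3437.26 = 92838.55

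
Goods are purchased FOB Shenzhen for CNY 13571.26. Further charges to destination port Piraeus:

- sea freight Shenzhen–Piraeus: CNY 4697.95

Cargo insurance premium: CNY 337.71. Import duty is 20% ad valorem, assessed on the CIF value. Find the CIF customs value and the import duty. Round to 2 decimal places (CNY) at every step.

CIF value: CNY 18606.92; import duty: CNY 3721.38

CIF = FOB price + freight + insurance
CIF = 13571.26 + 4697.95 + 337.71 = 18606.92
Import duty = 18606.92 × 20% = 3721.38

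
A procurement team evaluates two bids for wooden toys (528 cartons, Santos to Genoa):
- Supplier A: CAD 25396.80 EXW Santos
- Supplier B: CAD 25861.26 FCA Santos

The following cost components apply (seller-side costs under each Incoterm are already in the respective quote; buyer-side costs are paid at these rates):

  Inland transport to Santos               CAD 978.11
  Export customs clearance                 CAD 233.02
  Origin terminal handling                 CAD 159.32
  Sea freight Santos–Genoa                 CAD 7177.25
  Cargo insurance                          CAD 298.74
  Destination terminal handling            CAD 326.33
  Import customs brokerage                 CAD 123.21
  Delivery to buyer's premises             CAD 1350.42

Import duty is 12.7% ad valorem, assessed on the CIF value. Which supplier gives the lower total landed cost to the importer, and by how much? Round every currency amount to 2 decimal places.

Supplier B is cheaper by CAD 841.50

Supplier A (EXW):
CIF value = EXW price + inland to port + export clearance + origin terminal + freight + insurance = 25396.80 + 978.11 + 233.02 + 159.32 + 7177.25 + 298.74 = 34243.24
Import duty = 34243.24 × 12.7% = 4348.89
Buyer bears (A): 978.11 + 233.02 + 159.32 + 7177.25 + 298.74 + 326.33 + 123.21 + 1350.42 = 10646.40
Landed cost (A) = invoice 25396.80 + 10646.40 + duty 4348.89 = 40392.09
Supplier B (FCA):
CIF value = FCA price + origin terminal + freight + insurance = 25861.26 + 159.32 + 7177.25 + 298.74 = 33496.57
Import duty = 33496.57 × 12.7% = 4254.06
Buyer bears (B): 159.32 + 7177.25 + 298.74 + 326.33 + 123.21 + 1350.42 = 9435.27
Landed cost (B) = invoice 25861.26 + 9435.27 + duty 4254.06 = 39550.59
Difference = |40392.09 − 39550.59| = 841.50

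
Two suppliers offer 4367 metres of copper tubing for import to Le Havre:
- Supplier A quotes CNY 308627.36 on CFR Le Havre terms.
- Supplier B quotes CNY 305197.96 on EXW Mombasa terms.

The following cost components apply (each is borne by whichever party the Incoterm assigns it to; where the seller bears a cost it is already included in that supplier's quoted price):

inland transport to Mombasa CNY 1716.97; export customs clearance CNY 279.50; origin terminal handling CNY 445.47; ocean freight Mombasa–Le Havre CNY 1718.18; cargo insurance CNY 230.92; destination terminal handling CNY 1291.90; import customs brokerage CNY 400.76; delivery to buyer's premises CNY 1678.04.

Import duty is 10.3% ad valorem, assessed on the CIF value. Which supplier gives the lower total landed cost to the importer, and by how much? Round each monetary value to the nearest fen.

Supplier A is cheaper by CNY 805.99

Supplier A (CFR):
CIF value = CFR price + insurance = 308627.36 + 230.92 = 308858.28
Import duty = 308858.28 × 10.3% = 31812.40
Buyer bears (A): 230.92 + 1291.90 + 400.76 + 1678.04 = 3601.62
Landed cost (A) = invoice 308627.36 + 3601.62 + duty 31812.40 = 344041.38
Supplier B (EXW):
CIF value = EXW price + inland to port + export clearance + origin terminal + freight + insurance = 305197.96 + 1716.97 + 279.50 + 445.47 + 1718.18 + 230.92 = 309589.00
Import duty = 309589.00 × 10.3% = 31887.67
Buyer bears (B): 1716.97 + 279.50 + 445.47 + 1718.18 + 230.92 + 1291.90 + 400.76 + 1678.04 = 7761.74
Landed cost (B) = invoice 305197.96 + 7761.74 + duty 31887.67 = 344847.37
Difference = |344041.38 − 344847.37| = 805.99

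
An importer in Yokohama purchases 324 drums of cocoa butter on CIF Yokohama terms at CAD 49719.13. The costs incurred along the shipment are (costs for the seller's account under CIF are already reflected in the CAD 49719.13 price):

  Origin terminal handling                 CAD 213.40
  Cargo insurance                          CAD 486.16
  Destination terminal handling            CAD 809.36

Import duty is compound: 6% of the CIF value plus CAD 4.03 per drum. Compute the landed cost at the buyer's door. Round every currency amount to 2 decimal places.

CIF: the seller pays costs through ocean freight and marine insurance to the destination port.
Already in the invoice (seller's account under CIF): origin terminal, insurance — exclude.
The CIF price already equals the CIF value: 49719.13
Ad valorem component: 49719.13 × 6% = 2983.15
Specific component: 324 × 4.03 = 1305.72
Import duty = 2983.15 + 1305.72 = 4288.87
Buyer bears: destination terminal 809.36 + duty 4288.87 = 5098.23
Landed cost = invoice 49719.13 + 5098.23 = 54817.36

Total landed cost: CAD 54817.36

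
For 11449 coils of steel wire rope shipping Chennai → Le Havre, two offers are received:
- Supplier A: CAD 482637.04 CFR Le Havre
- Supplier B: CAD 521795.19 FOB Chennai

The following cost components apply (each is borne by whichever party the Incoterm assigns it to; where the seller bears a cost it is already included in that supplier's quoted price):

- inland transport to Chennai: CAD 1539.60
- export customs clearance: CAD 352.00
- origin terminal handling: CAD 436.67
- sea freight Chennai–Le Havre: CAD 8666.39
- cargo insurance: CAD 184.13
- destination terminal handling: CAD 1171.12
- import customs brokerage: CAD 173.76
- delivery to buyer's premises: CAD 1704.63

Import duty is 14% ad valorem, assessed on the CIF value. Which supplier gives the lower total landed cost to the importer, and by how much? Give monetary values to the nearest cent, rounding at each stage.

Supplier A (CFR):
CIF value = CFR price + insurance = 482637.04 + 184.13 = 482821.17
Import duty = 482821.17 × 14% = 67594.96
Buyer bears (A): 184.13 + 1171.12 + 173.76 + 1704.63 = 3233.64
Landed cost (A) = invoice 482637.04 + 3233.64 + duty 67594.96 = 553465.64
Supplier B (FOB):
CIF value = FOB price + freight + insurance = 521795.19 + 8666.39 + 184.13 = 530645.71
Import duty = 530645.71 × 14% = 74290.40
Buyer bears (B): 8666.39 + 184.13 + 1171.12 + 173.76 + 1704.63 = 11900.03
Landed cost (B) = invoice 521795.19 + 11900.03 + duty 74290.40 = 607985.62
Difference = |553465.64 − 607985.62| = 54519.98

Supplier A is cheaper by CAD 54519.98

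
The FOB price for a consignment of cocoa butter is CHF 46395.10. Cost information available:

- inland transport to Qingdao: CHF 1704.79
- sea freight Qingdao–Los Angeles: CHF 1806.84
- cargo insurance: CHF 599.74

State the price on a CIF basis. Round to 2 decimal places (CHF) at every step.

CIF price: CHF 48801.68

Not relevant to the conversion: inland to port — on the seller under both FOB and CIF; already in the FOB price and stays in the CIF price.
From FOB to CIF, the seller additionally bears: freight, insurance.
CIF price = 46395.10 + 1806.84 + 599.74 = 48801.68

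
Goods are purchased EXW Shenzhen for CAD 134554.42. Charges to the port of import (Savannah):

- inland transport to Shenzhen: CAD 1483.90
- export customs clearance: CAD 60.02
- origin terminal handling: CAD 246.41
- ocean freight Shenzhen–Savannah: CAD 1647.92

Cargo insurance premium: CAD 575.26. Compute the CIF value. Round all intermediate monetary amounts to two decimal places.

CIF value: CAD 138567.93

CIF = EXW price + pre-shipment costs + freight + insurance
CIF = 134554.42 + 1483.90 + 60.02 + 246.41 + 1647.92 + 575.26 = 138567.93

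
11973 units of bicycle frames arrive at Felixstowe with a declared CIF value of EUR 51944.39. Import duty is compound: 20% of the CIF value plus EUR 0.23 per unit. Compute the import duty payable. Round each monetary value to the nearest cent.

Import duty: EUR 13142.67

Ad valorem component: 51944.39 × 20% = 10388.88
Specific component: 11973 × 0.23 = 2753.79
Import duty = 10388.88 + 2753.79 = 13142.67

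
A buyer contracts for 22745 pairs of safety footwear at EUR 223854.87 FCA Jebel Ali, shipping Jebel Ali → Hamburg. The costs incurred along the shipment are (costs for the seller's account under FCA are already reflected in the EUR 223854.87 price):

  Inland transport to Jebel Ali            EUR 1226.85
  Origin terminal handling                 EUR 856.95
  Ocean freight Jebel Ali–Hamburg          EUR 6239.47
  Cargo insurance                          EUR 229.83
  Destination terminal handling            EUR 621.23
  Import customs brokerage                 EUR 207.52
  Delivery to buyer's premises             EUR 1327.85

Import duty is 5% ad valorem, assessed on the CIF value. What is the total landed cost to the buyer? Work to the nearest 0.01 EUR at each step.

FCA: the seller delivers export-cleared goods to the carrier; the buyer bears costs from that point.
Already in the invoice (seller's account under FCA): inland to port — exclude.
CIF value = FCA price + origin terminal + freight + insurance = 223854.87 + 856.95 + 6239.47 + 229.83 = 231181.12
Import duty = 231181.12 × 5% = 11559.06
Buyer bears: origin terminal 856.95 + freight 6239.47 + insurance 229.83 + destination terminal 621.23 + brokerage 207.52 + delivery 1327.85 + duty 11559.06 = 21041.91
Landed cost = invoice 223854.87 + 21041.91 = 244896.78

Total landed cost: EUR 244896.78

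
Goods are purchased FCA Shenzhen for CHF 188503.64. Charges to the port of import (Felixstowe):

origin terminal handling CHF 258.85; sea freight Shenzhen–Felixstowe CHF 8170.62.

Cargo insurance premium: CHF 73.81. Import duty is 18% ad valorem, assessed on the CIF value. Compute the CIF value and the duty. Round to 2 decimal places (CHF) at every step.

CIF value: CHF 197006.92; import duty: CHF 35461.25

CIF = FCA price + pre-shipment costs + freight + insurance
CIF = 188503.64 + 258.85 + 8170.62 + 73.81 = 197006.92
Import duty = 197006.92 × 18% = 35461.25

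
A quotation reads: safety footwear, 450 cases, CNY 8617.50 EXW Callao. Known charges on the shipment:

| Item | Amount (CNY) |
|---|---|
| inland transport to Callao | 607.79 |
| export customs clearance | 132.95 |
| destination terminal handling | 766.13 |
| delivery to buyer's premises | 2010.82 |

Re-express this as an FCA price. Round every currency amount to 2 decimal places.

FCA price: CNY 9358.24

Not relevant to the conversion: delivery, destination terminal — on the buyer under both terms; not part of either seller's price.
From EXW to FCA, the seller additionally bears: inland to port, export clearance.
FCA price = 8617.50 + 607.79 + 132.95 = 9358.24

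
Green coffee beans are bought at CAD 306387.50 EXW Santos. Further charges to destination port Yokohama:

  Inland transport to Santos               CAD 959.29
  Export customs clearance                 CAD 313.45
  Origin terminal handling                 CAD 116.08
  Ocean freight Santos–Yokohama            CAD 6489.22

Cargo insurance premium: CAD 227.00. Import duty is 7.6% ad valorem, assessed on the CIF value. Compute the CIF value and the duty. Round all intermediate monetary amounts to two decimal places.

CIF = EXW price + pre-shipment costs + freight + insurance
CIF = 306387.50 + 959.29 + 313.45 + 116.08 + 6489.22 + 227.00 = 314492.54
Import duty = 314492.54 × 7.6% = 23901.43

CIF value: CAD 314492.54; import duty: CAD 23901.43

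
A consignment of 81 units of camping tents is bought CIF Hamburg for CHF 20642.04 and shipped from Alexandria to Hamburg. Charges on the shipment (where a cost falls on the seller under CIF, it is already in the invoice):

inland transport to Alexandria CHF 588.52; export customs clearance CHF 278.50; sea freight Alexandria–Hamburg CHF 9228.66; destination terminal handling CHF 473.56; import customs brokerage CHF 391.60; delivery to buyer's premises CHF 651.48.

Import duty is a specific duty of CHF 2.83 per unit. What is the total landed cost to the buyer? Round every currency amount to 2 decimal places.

CIF: the seller pays costs through ocean freight and marine insurance to the destination port.
Already in the invoice (seller's account under CIF): inland to port, export clearance, freight — exclude.
The CIF price already equals the CIF value: 20642.04
Import duty = 81 × 2.83 = 229.23
Buyer bears: destination terminal 473.56 + brokerage 391.60 + delivery 651.48 + duty 229.23 = 1745.87
Landed cost = invoice 20642.04 + 1745.87 = 22387.91

Total landed cost: CHF 22387.91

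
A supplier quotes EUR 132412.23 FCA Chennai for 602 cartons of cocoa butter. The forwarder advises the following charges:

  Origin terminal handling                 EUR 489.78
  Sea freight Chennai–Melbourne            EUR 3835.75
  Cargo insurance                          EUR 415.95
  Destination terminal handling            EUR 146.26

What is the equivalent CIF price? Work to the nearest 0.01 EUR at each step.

CIF price: EUR 137153.71

Not relevant to the conversion: destination terminal — on the buyer under both terms; not part of either seller's price.
From FCA to CIF, the seller additionally bears: origin terminal, freight, insurance.
CIF price = 132412.23 + 489.78 + 3835.75 + 415.95 = 137153.71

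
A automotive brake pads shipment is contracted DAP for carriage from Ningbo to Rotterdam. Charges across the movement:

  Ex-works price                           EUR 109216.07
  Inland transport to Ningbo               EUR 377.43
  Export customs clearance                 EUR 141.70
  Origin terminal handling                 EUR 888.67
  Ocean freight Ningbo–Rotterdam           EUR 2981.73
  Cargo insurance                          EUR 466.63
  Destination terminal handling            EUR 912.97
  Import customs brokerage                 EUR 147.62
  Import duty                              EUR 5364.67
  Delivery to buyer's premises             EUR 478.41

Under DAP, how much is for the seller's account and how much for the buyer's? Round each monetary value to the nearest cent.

Seller: EUR 115463.61; buyer: EUR 5512.29

DAP: the seller bears all costs to the named destination except import duty and clearance.
Seller's account: goods 109216.07 + inland to port 377.43 + export clearance 141.70 + origin terminal 888.67 + freight 2981.73 + insurance 466.63 + destination terminal 912.97 + delivery 478.41 = 115463.61
Buyer's account: brokerage 147.62 + duty 5364.67 = 5512.29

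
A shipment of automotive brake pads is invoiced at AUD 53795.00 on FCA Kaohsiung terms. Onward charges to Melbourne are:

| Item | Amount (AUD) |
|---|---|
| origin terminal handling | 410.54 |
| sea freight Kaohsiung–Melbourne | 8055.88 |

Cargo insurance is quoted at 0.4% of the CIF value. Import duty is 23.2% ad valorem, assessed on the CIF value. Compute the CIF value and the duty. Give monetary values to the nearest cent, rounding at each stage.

Let C be the CIF value. C = FCA price + pre-shipment costs + freight + 0.4% × C
C − 0.4% × C = 53795.00 + 410.54 + 8055.88
0.996 × C = 62261.42
C = 62261.42 / 0.996 = 62511.47
Insurance premium = 0.4% × 62511.47 = 250.05
Import duty = 62511.47 × 23.2% = 14502.66

CIF value: AUD 62511.47; import duty: AUD 14502.66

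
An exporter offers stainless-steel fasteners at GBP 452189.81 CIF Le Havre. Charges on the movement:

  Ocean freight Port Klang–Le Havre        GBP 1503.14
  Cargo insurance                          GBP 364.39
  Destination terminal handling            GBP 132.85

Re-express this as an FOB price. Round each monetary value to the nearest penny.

Not relevant to the conversion: destination terminal — on the buyer under both terms; not part of either seller's price.
From CIF to FOB, the seller no longer bears: freight, insurance.
FOB price = 452189.81 − 1503.14 − 364.39 = 450322.28

FOB price: GBP 450322.28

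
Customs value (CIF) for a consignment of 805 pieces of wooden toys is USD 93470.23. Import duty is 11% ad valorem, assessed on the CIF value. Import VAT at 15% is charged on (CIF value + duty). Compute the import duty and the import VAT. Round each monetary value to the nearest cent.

Import duty = 93470.23 × 11% = 10281.73
VAT base = CIF + duty = 93470.23 + 10281.73 = 103751.96
Import VAT = 103751.96 × 15% = 15562.79

Import duty: USD 10281.73; import VAT: USD 15562.79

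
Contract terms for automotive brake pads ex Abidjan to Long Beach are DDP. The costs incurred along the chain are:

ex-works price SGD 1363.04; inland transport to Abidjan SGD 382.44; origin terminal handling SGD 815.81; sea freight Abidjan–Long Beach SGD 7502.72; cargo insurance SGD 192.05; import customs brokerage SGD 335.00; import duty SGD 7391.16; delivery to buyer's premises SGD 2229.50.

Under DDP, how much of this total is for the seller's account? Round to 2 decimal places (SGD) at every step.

DDP: the seller bears all costs including import duty.
Seller's account: goods 1363.04 + inland to port 382.44 + origin terminal 815.81 + freight 7502.72 + insurance 192.05 + brokerage 335.00 + duty 7391.16 + delivery 2229.50 = 20211.72
Buyer's account: 0.00

Seller's account: SGD 20211.72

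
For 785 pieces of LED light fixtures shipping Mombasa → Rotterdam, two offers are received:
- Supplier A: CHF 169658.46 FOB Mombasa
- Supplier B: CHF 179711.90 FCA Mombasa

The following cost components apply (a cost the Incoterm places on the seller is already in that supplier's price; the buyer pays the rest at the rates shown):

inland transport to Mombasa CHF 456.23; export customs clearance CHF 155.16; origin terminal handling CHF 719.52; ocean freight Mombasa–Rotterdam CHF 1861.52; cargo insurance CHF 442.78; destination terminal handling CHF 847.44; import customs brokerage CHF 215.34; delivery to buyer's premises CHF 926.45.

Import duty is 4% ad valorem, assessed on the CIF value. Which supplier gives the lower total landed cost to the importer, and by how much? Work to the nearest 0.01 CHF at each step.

Supplier A is cheaper by CHF 11203.88

Supplier A (FOB):
CIF value = FOB price + freight + insurance = 169658.46 + 1861.52 + 442.78 = 171962.76
Import duty = 171962.76 × 4% = 6878.51
Buyer bears (A): 1861.52 + 442.78 + 847.44 + 215.34 + 926.45 = 4293.53
Landed cost (A) = invoice 169658.46 + 4293.53 + duty 6878.51 = 180830.50
Supplier B (FCA):
CIF value = FCA price + origin terminal + freight + insurance = 179711.90 + 719.52 + 1861.52 + 442.78 = 182735.72
Import duty = 182735.72 × 4% = 7309.43
Buyer bears (B): 719.52 + 1861.52 + 442.78 + 847.44 + 215.34 + 926.45 = 5013.05
Landed cost (B) = invoice 179711.90 + 5013.05 + duty 7309.43 = 192034.38
Difference = |180830.50 − 192034.38| = 11203.88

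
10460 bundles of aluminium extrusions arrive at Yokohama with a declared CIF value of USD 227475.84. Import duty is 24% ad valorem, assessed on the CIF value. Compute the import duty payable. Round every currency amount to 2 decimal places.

Import duty = 227475.84 × 24% = 54594.20

Import duty: USD 54594.20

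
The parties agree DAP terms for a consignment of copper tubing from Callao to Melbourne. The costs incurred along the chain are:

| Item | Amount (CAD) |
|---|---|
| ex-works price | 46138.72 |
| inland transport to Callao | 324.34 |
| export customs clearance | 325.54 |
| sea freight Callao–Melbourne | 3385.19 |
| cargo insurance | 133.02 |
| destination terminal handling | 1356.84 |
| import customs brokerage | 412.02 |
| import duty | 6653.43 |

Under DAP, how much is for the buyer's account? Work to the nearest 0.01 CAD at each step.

Buyer's account: CAD 7065.45

DAP: the seller bears all costs to the named destination except import duty and clearance.
Seller's account: goods 46138.72 + inland to port 324.34 + export clearance 325.54 + freight 3385.19 + insurance 133.02 + destination terminal 1356.84 = 51663.65
Buyer's account: brokerage 412.02 + duty 6653.43 = 7065.45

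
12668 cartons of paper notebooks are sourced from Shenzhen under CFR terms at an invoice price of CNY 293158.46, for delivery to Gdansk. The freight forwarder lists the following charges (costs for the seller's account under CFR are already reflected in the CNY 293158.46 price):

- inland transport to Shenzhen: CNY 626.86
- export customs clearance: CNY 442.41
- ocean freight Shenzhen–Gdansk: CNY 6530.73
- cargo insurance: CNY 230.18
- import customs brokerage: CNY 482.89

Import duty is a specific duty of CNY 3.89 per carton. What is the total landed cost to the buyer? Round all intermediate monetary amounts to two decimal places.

Total landed cost: CNY 343150.05

CFR: the seller pays costs through ocean freight to the destination port, but not insurance.
Already in the invoice (seller's account under CFR): inland to port, export clearance, freight — exclude.
CIF value = CFR price + insurance = 293158.46 + 230.18 = 293388.64
Import duty = 12668 × 3.89 = 49278.52
Buyer bears: insurance 230.18 + brokerage 482.89 + duty 49278.52 = 49991.59
Landed cost = invoice 293158.46 + 49991.59 = 343150.05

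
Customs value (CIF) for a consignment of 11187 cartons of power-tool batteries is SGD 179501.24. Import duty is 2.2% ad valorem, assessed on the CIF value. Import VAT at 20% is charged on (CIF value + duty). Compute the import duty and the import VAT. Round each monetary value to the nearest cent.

Import duty: SGD 3949.03; import VAT: SGD 36690.05

Import duty = 179501.24 × 2.2% = 3949.03
VAT base = CIF + duty = 179501.24 + 3949.03 = 183450.27
Import VAT = 183450.27 × 20% = 36690.05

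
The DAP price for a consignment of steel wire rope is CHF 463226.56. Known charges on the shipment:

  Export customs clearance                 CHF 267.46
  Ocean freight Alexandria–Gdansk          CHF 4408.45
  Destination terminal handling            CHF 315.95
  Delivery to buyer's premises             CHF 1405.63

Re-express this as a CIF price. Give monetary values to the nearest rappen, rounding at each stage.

Not relevant to the conversion: freight, export clearance — on the seller under both DAP and CIF; already in the DAP price and stays in the CIF price.
From DAP to CIF, the seller no longer bears: destination terminal, delivery.
CIF price = 463226.56 − 315.95 − 1405.63 = 461504.98

CIF price: CHF 461504.98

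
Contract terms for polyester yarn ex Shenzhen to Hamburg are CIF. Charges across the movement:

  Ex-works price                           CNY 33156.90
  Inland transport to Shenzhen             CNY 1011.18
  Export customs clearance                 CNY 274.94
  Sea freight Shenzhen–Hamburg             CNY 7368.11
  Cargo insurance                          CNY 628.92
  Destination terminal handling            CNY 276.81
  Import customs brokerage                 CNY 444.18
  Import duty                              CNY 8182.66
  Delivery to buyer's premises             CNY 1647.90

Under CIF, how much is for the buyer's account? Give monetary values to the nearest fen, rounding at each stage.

CIF: the seller pays costs through ocean freight and marine insurance to the destination port.
Seller's account: goods 33156.90 + inland to port 1011.18 + export clearance 274.94 + freight 7368.11 + insurance 628.92 = 42440.05
Buyer's account: destination terminal 276.81 + brokerage 444.18 + duty 8182.66 + delivery 1647.90 = 10551.55

Buyer's account: CNY 10551.55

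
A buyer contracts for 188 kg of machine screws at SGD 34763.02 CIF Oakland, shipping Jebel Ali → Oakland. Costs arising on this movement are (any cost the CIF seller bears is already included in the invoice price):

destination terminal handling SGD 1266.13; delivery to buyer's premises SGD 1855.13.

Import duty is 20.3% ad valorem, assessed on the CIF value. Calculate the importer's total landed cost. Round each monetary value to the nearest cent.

CIF: the seller pays costs through ocean freight and marine insurance to the destination port.
The CIF price already equals the CIF value: 34763.02
Import duty = 34763.02 × 20.3% = 7056.89
Buyer bears: destination terminal 1266.13 + delivery 1855.13 + duty 7056.89 = 10178.15
Landed cost = invoice 34763.02 + 10178.15 = 44941.17

Total landed cost: SGD 44941.17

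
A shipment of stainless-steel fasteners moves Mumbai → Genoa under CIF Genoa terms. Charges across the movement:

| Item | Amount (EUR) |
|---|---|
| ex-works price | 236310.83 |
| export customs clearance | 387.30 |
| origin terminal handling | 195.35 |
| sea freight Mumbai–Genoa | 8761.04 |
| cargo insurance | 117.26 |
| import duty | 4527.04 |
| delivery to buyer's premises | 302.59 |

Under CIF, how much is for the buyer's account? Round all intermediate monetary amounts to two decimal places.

Buyer's account: EUR 4829.63

CIF: the seller pays costs through ocean freight and marine insurance to the destination port.
Seller's account: goods 236310.83 + export clearance 387.30 + origin terminal 195.35 + freight 8761.04 + insurance 117.26 = 245771.78
Buyer's account: duty 4527.04 + delivery 302.59 = 4829.63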